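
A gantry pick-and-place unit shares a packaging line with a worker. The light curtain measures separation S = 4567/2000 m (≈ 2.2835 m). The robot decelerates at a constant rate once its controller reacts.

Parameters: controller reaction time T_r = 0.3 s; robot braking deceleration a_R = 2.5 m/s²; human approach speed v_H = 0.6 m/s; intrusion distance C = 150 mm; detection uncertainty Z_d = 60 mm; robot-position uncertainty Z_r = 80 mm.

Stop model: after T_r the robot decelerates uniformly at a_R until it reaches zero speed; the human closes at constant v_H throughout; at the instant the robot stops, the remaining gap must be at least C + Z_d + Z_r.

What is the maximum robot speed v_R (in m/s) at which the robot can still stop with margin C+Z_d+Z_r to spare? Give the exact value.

at the boundary: (1/5)·v² + (27/50)·v + (-3627/2000) = 0
  disc = (27/50)² − 4·(1/5)·(-3627/2000) = 1089/625 ; √disc = 33/25
  v_R = (−(27/50) + 33/25) / (2·(1/5)) = 39/20 m/s
check:
T_s = v_R/a_R = (39/20)/(5/2) = 0.7800 s
reaction-phase robot travel = 1.9500·0.3000 = 0.5850 m
robot covers 1.9500·0.7800 − ½·2.5000·0.7800² = 0.7605 m while stopping
person approaches 0.6000·(0.3000+0.7800) = 0.6480 m
residual clearance needed = 0.1500+0.0600+0.0800 = 0.2900 m
sum ≈ 0.5850+0.7605+0.6480+0.2900 ≈ 2.2835 m = S ✓

v_R_max = 39/20 m/s = 1.9500 m/s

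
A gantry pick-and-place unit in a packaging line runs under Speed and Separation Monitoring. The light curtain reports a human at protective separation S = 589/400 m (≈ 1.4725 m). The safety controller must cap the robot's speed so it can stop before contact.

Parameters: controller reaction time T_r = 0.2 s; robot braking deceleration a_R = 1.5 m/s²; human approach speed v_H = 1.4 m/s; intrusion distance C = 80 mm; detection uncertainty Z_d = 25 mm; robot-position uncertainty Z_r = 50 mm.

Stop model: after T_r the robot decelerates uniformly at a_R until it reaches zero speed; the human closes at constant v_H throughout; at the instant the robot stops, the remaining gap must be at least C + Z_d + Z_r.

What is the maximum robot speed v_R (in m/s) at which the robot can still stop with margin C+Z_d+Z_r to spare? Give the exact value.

collect terms ⇒ (1/3)·v_R² + (17/15)·v_R + (-83/80) = 0
  disc = (17/15)² − 4·(1/3)·(-83/80) = 2401/900 ; √disc = 49/30
  v_R = (−(17/15) + 49/30) / (2·(1/3)) = 3/4 m/s
check:
T_s = v_R/a_R = (3/4)/(3/2) = 0.5000 s
robot covers v_R·T_r = 0.7500·0.2000 = 0.1500 m before braking
braking distance = 0.7500²/(2·1.5000) = 0.1875 m
person approaches 1.4000·(0.2000+0.5000) = 0.9800 m
C+Z_d+Z_r = 0.0800+0.0250+0.0500 = 0.1550 m
sum ≈ 0.1500+0.1875+0.9800+0.1550 ≈ 1.4725 m = S ✓

v_R_max = 3/4 m/s = 0.7500 m/s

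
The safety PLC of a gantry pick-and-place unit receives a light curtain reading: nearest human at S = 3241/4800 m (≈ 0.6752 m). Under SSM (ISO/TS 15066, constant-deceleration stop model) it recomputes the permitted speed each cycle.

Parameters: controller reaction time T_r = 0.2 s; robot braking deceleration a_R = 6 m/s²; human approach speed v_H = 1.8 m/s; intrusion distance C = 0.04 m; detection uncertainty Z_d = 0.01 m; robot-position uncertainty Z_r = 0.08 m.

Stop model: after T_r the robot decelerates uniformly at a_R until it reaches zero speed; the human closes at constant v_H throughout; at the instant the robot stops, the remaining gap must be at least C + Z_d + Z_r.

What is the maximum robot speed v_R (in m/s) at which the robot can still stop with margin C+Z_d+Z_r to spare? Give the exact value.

v_R_max = 7/20 m/s = 0.3500 m/s

at the boundary: (1/12)·v² + (1/2)·v + (-889/4800) = 0
  disc = (1/2)² − 4·(1/12)·(-889/4800) = 4489/14400 ; √disc = 67/120
  v_R = (−(1/2) + 67/120) / (2·(1/12)) = 7/20 m/s
check:
T_s = v_R/a_R = (7/20)/6 = 0.0583 s
reaction-phase robot travel = 0.3500·0.2000 = 0.0700 m
braking distance = 0.3500²/(2·6.0000) = 0.0102 m
human over T_r+T_s: 1.8000·(0.2000+0.0583) = 0.4650 m
C+Z_d+Z_r = 0.0400+0.0100+0.0800 = 0.1300 m
sum ≈ 0.0700+0.0102+0.4650+0.1300 ≈ 0.6752 m = S ✓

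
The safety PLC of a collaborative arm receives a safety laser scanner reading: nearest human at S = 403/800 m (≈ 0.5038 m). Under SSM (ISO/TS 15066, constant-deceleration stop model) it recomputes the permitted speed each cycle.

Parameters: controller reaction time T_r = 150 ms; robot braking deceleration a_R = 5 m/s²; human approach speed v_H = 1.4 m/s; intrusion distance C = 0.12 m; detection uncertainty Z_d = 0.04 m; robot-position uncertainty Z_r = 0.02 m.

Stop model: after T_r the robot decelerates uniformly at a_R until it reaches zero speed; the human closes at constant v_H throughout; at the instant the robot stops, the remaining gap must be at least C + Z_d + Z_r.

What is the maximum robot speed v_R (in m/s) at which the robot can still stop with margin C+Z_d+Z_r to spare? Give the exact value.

v_R_max = 1/4 m/s = 0.2500 m/s

collect terms ⇒ (1/10)·v_R² + (43/100)·v_R + (-91/800) = 0
  disc = (43/100)² − 4·(1/10)·(-91/800) = 144/625 ; √disc = 12/25
  v_R = (−(43/100) + 12/25) / (2·(1/10)) = 1/4 m/s
check:
braking lasts T_s = (1/4)/5 = 0.0500 s
robot in T_r: 0.2500·0.1500 = 0.0375 m
braking distance = 0.2500²/(2·5.0000) = 0.0063 m
human over T_r+T_s: 1.4000·(0.1500+0.0500) = 0.2800 m
C+Z_d+Z_r = 0.1200+0.0400+0.0200 = 0.1800 m
sum ≈ 0.0375+0.0063+0.2800+0.1800 ≈ 0.5038 m = S ✓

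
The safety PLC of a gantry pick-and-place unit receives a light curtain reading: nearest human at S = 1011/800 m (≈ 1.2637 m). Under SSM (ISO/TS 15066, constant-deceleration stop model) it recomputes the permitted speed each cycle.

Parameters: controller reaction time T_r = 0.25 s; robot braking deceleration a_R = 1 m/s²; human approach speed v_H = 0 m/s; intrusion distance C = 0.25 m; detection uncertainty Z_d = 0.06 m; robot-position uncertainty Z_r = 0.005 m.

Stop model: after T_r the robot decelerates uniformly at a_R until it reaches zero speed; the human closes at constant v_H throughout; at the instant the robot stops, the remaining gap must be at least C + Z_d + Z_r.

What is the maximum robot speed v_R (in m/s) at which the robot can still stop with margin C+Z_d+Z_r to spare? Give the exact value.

at the boundary: (1/2)·v² + (1/4)·v + (-759/800) = 0
  disc = (1/4)² − 4·(1/2)·(-759/800) = 49/25 ; √disc = 7/5
  v_R = (−(1/4) + 7/5) / (2·(1/2)) = 23/20 m/s
check:
stop time T_s = (23/20)/1 = 1.1500 s
robot covers v_R·T_r = 1.1500·0.2500 = 0.2875 m before braking
braking distance = 1.1500²/(2·1.0000) = 0.6613 m
human closes 0.0000·1.4000 = 0.0000 m
C+Z_d+Z_r = 0.2500+0.0600+0.0050 = 0.3150 m
sum ≈ 0.2875+0.6613+0.0000+0.3150 ≈ 1.2637 m = S ✓

v_R_max = 23/20 m/s = 1.1500 m/s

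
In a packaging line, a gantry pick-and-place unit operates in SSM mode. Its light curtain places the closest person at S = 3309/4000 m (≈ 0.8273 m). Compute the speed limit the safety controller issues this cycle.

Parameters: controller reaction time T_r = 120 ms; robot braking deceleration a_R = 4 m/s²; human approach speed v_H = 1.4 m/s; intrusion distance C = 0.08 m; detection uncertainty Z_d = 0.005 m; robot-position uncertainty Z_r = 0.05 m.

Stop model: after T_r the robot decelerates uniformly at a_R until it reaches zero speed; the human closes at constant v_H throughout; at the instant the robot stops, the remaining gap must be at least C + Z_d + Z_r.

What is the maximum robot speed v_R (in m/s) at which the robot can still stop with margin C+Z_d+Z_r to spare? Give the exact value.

quadratic (1/8)·v² + (47/100)·v + (-2097/4000) = 0
  disc = (47/100)² − 4·(1/8)·(-2097/4000) = 19321/40000 ; √disc = 139/200
  v_R = (−(47/100) + 139/200) / (2·(1/8)) = 9/10 m/s
check:
stop time T_s = (9/10)/4 = 0.2250 s
robot in T_r: 0.9000·0.1200 = 0.1080 m
robot covers 0.9000·0.2250 − ½·4.0000·0.2250² = 0.1013 m while stopping
human closes 1.4000·0.3450 = 0.4830 m
residual clearance needed = 0.0800+0.0050+0.0500 = 0.1350 m
sum ≈ 0.1080+0.1013+0.4830+0.1350 ≈ 0.8273 m = S ✓

v_R_max = 9/10 m/s = 0.9000 m/s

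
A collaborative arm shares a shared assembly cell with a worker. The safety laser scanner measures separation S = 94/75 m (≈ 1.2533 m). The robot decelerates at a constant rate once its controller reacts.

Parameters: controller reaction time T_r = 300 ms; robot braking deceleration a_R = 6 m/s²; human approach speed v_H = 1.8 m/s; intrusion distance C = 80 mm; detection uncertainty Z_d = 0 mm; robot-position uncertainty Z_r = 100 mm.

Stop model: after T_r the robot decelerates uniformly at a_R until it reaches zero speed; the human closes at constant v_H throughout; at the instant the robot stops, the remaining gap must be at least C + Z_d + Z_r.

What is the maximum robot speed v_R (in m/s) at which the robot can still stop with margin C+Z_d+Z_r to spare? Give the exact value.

collect terms ⇒ (1/12)·v_R² + (3/5)·v_R + (-8/15) = 0
  disc = (3/5)² − 4·(1/12)·(-8/15) = 121/225 ; √disc = 11/15
  v_R = (−(3/5) + 11/15) / (2·(1/12)) = 4/5 m/s
check:
stop time T_s = (4/5)/6 = 0.1333 s
reaction-phase robot travel = 0.8000·0.3000 = 0.2400 m
robot under decel: 0.8000²/(2·6.0000) = 0.0533 m
human over T_r+T_s: 1.8000·(0.3000+0.1333) = 0.7800 m
C+Z_d+Z_r = 0.0800+0.0000+0.1000 = 0.1800 m
sum ≈ 0.2400+0.0533+0.7800+0.1800 ≈ 1.2533 m = S ✓

v_R_max = 4/5 m/s = 0.8000 m/s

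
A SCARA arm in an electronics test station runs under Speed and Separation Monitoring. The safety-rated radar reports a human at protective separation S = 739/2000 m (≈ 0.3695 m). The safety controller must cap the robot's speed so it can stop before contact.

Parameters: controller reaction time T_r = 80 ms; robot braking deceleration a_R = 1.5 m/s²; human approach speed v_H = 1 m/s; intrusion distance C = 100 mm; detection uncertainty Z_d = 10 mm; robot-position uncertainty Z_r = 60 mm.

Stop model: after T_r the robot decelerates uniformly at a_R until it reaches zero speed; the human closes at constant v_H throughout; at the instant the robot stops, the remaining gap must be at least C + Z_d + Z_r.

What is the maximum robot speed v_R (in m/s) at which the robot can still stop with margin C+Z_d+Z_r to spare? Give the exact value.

collect terms ⇒ (1/3)·v_R² + (56/75)·v_R + (-239/2000) = 0
  disc = (56/75)² − 4·(1/3)·(-239/2000) = 16129/22500 ; √disc = 127/150
  v_R = (−(56/75) + 127/150) / (2·(1/3)) = 3/20 m/s
check:
T_s = v_R/a_R = (3/20)/(3/2) = 0.1000 s
robot in T_r: 0.1500·0.0800 = 0.0120 m
robot covers 0.1500·0.1000 − ½·1.5000·0.1000² = 0.0075 m while stopping
human closes 1.0000·0.1800 = 0.1800 m
residual clearance needed = 0.1000+0.0100+0.0600 = 0.1700 m
sum ≈ 0.0120+0.0075+0.1800+0.1700 ≈ 0.3695 m = S ✓

v_R_max = 3/20 m/s = 0.1500 m/s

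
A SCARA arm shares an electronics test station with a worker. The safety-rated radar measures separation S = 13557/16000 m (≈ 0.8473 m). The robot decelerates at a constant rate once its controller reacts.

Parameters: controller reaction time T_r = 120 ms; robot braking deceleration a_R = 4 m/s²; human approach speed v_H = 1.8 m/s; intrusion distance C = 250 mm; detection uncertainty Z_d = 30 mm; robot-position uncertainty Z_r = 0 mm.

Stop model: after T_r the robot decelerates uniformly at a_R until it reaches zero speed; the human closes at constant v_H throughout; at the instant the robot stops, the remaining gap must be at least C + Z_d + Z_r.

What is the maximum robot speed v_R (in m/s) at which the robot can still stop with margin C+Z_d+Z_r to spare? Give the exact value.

v_R_max = 11/20 m/s = 0.5500 m/s

quadratic (1/8)·v² + (57/100)·v + (-5621/16000) = 0
  disc = (57/100)² − 4·(1/8)·(-5621/16000) = 80089/160000 ; √disc = 283/400
  v_R = (−(57/100) + 283/400) / (2·(1/8)) = 11/20 m/s
check:
T_s = v_R/a_R = (11/20)/4 = 0.1375 s
reaction-phase robot travel = 0.5500·0.1200 = 0.0660 m
robot covers 0.5500·0.1375 − ½·4.0000·0.1375² = 0.0378 m while stopping
human closes 1.8000·0.2575 = 0.4635 m
residual clearance needed = 0.2500+0.0300+0.0000 = 0.2800 m
sum ≈ 0.0660+0.0378+0.4635+0.2800 ≈ 0.8473 m = S ✓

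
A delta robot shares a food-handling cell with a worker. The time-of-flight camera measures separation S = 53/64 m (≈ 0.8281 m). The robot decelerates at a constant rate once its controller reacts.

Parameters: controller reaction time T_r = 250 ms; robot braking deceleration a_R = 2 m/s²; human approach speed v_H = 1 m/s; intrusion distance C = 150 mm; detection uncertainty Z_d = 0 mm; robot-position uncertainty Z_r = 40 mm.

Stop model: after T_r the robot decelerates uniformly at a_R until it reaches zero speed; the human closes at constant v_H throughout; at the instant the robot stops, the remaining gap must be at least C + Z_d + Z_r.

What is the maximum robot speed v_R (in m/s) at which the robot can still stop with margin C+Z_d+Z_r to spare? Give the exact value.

v_R_max = 9/20 m/s = 0.4500 m/s

at the boundary: (1/4)·v² + (3/4)·v + (-621/1600) = 0
  disc = (3/4)² − 4·(1/4)·(-621/1600) = 1521/1600 ; √disc = 39/40
  v_R = (−(3/4) + 39/40) / (2·(1/4)) = 9/20 m/s
check:
stop time T_s = (9/20)/2 = 0.2250 s
robot covers v_R·T_r = 0.4500·0.2500 = 0.1125 m before braking
robot under decel: 0.4500²/(2·2.0000) = 0.0506 m
human over T_r+T_s: 1.0000·(0.2500+0.2250) = 0.4750 m
margins: 0.1500+0.0000+0.0400 = 0.1900 m
sum ≈ 0.1125+0.0506+0.4750+0.1900 ≈ 0.8281 m = S ✓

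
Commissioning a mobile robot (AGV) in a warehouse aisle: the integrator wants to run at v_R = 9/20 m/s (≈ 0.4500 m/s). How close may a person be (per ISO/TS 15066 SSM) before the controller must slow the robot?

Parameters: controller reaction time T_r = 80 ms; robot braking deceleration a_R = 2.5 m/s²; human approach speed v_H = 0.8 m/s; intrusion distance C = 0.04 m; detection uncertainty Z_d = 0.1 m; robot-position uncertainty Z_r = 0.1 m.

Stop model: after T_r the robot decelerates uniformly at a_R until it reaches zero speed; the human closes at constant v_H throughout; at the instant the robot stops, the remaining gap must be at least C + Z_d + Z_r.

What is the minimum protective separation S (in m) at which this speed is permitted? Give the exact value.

stop time T_s = (9/20)/(5/2) = 0.1800 s
robot in T_r: 0.4500·0.0800 = 0.0360 m
robot covers 0.4500·0.1800 − ½·2.5000·0.1800² = 0.0405 m while stopping
human closes 0.8000·0.2600 = 0.2080 m
margins: 0.0400+0.1000+0.1000 = 0.2400 m
S_min ≈ 0.0360+0.0405+0.2080+0.2400  ⇒  S_min = 1049/2000 m

S_min = 1049/2000 m = 0.5245 m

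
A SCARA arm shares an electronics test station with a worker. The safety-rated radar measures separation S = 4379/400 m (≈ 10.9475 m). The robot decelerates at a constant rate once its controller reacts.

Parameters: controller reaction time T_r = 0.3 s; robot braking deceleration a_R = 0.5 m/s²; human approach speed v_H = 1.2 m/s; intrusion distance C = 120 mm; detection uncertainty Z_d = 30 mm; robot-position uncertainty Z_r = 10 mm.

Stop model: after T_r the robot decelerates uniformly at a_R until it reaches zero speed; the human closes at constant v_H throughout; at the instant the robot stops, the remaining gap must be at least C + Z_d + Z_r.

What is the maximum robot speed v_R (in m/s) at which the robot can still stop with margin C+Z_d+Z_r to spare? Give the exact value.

at the boundary: (1)·v² + (27/10)·v + (-4171/400) = 0
  disc = (27/10)² − 4·(1)·(-4171/400) = 49 ; √disc = 7
  v_R = (−(27/10) + 7) / (2·(1)) = 43/20 m/s
check:
T_s = v_R/a_R = (43/20)/(1/2) = 4.3000 s
reaction-phase robot travel = 2.1500·0.3000 = 0.6450 m
robot under decel: 2.1500²/(2·0.5000) = 4.6225 m
person approaches 1.2000·(0.3000+4.3000) = 5.5200 m
residual clearance needed = 0.1200+0.0300+0.0100 = 0.1600 m
sum ≈ 0.6450+4.6225+5.5200+0.1600 ≈ 10.9475 m = S ✓

v_R_max = 43/20 m/s = 2.1500 m/s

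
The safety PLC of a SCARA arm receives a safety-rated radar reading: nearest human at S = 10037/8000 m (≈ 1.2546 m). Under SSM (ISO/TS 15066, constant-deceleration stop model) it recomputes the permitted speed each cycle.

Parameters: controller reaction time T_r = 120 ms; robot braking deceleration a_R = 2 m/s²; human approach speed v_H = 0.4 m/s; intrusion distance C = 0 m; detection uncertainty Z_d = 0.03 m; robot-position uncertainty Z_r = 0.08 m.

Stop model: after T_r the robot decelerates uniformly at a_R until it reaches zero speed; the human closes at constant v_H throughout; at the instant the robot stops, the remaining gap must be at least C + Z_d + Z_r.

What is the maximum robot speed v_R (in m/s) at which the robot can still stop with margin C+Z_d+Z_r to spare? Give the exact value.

collect terms ⇒ (1/4)·v_R² + (8/25)·v_R + (-8773/8000) = 0
  disc = (8/25)² − 4·(1/4)·(-8773/8000) = 47961/40000 ; √disc = 219/200
  v_R = (−(8/25) + 219/200) / (2·(1/4)) = 31/20 m/s
check:
braking lasts T_s = (31/20)/2 = 0.7750 s
reaction-phase robot travel = 1.5500·0.1200 = 0.1860 m
braking distance = 1.5500²/(2·2.0000) = 0.6006 m
human closes 0.4000·0.8950 = 0.3580 m
margins: 0.0000+0.0300+0.0800 = 0.1100 m
sum ≈ 0.1860+0.6006+0.3580+0.1100 ≈ 1.2546 m = S ✓

v_R_max = 31/20 m/s = 1.5500 m/s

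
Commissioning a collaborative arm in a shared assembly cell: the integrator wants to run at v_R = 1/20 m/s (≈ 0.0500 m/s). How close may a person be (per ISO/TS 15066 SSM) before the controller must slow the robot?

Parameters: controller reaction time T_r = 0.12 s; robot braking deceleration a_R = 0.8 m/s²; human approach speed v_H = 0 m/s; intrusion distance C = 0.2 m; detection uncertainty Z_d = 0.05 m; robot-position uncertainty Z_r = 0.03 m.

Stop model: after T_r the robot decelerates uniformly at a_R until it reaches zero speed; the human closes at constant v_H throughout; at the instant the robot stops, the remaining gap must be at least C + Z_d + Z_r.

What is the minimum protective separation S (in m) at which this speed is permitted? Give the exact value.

stop time T_s = (1/20)/(4/5) = 0.0625 s
robot covers v_R·T_r = 0.0500·0.1200 = 0.0060 m before braking
robot under decel: 0.0500²/(2·0.8000) = 0.0016 m
person approaches 0.0000·(0.1200+0.0625) = 0.0000 m
margins: 0.2000+0.0500+0.0300 = 0.2800 m
S_min ≈ 0.0060+0.0016+0.0000+0.2800  ⇒  S_min = 4601/16000 m

S_min = 4601/16000 m = 0.2876 m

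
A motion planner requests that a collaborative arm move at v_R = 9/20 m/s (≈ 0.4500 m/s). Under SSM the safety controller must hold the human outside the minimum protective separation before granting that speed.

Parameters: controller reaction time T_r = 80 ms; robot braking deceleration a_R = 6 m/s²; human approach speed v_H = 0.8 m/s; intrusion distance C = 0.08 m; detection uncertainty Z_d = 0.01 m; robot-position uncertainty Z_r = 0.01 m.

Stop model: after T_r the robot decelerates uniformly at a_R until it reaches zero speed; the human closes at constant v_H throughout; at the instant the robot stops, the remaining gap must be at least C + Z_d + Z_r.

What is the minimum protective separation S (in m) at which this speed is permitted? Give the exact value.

S_min = 443/1600 m = 0.2769 m

stop time T_s = (9/20)/6 = 0.0750 s
robot covers v_R·T_r = 0.4500·0.0800 = 0.0360 m before braking
robot under decel: 0.4500²/(2·6.0000) = 0.0169 m
human closes 0.8000·0.1550 = 0.1240 m
residual clearance needed = 0.0800+0.0100+0.0100 = 0.1000 m
S_min ≈ 0.0360+0.0169+0.1240+0.1000  ⇒  S_min = 443/1600 m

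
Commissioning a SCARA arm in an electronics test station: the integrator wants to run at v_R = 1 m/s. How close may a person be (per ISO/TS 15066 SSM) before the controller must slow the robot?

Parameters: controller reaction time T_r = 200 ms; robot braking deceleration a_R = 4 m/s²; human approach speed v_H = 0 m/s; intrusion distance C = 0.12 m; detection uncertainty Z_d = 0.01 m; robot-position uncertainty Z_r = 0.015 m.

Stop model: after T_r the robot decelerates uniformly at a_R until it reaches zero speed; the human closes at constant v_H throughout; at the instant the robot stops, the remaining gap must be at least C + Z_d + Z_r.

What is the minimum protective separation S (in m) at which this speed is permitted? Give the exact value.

S_min = 47/100 m = 0.4700 m

T_s = v_R/a_R = 1/4 = 0.2500 s
robot in T_r: 1.0000·0.2000 = 0.2000 m
robot under decel: 1.0000²/(2·4.0000) = 0.1250 m
person approaches 0.0000·(0.2000+0.2500) = 0.0000 m
residual clearance needed = 0.1200+0.0100+0.0150 = 0.1450 m
S_min ≈ 0.2000+0.1250+0.0000+0.1450  ⇒  S_min = 47/100 m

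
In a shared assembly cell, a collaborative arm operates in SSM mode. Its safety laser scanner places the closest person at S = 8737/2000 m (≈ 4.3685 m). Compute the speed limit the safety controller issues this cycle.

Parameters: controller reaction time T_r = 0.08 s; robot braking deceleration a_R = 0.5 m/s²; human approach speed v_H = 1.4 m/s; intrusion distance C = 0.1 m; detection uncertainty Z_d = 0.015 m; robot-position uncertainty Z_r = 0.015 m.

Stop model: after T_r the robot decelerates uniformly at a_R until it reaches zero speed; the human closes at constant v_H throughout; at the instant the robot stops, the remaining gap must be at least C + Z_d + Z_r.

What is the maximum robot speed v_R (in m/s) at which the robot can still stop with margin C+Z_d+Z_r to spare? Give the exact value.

at the boundary: (1)·v² + (72/25)·v + (-8253/2000) = 0
  disc = (72/25)² − 4·(1)·(-8253/2000) = 62001/2500 ; √disc = 249/50
  v_R = (−(72/25) + 249/50) / (2·(1)) = 21/20 m/s
check:
braking lasts T_s = (21/20)/(1/2) = 2.1000 s
robot in T_r: 1.0500·0.0800 = 0.0840 m
braking distance = 1.0500²/(2·0.5000) = 1.1025 m
human over T_r+T_s: 1.4000·(0.0800+2.1000) = 3.0520 m
C+Z_d+Z_r = 0.1000+0.0150+0.0150 = 0.1300 m
sum ≈ 0.0840+1.1025+3.0520+0.1300 ≈ 4.3685 m = S ✓

v_R_max = 21/20 m/s = 1.0500 m/s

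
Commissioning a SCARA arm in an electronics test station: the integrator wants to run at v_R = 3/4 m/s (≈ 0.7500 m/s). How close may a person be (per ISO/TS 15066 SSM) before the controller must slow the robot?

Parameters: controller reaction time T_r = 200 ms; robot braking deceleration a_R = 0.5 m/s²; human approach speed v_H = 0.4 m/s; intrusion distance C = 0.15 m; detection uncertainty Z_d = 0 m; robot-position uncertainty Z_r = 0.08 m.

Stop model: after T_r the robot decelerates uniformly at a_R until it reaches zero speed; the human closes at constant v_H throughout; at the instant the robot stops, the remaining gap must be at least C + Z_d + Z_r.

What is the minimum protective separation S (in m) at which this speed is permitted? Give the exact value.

braking lasts T_s = (3/4)/(1/2) = 1.5000 s
robot in T_r: 0.7500·0.2000 = 0.1500 m
robot under decel: 0.7500²/(2·0.5000) = 0.5625 m
human over T_r+T_s: 0.4000·(0.2000+1.5000) = 0.6800 m
residual clearance needed = 0.1500+0.0000+0.0800 = 0.2300 m
S_min ≈ 0.1500+0.5625+0.6800+0.2300  ⇒  S_min = 649/400 m

S_min = 649/400 m = 1.6225 m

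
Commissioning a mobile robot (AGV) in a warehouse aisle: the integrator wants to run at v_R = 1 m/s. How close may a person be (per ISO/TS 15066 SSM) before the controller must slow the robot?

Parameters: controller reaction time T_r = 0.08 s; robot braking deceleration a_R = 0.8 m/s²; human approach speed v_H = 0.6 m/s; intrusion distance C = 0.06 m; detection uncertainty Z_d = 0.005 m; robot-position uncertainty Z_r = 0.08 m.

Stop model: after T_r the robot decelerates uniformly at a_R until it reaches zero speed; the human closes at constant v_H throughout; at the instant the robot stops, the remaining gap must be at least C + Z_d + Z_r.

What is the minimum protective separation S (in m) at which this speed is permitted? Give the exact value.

S_min = 206/125 m = 1.6480 m

T_s = v_R/a_R = 1/(4/5) = 1.2500 s
robot in T_r: 1.0000·0.0800 = 0.0800 m
robot under decel: 1.0000²/(2·0.8000) = 0.6250 m
human over T_r+T_s: 0.6000·(0.0800+1.2500) = 0.7980 m
C+Z_d+Z_r = 0.0600+0.0050+0.0800 = 0.1450 m
S_min ≈ 0.0800+0.6250+0.7980+0.1450  ⇒  S_min = 206/125 m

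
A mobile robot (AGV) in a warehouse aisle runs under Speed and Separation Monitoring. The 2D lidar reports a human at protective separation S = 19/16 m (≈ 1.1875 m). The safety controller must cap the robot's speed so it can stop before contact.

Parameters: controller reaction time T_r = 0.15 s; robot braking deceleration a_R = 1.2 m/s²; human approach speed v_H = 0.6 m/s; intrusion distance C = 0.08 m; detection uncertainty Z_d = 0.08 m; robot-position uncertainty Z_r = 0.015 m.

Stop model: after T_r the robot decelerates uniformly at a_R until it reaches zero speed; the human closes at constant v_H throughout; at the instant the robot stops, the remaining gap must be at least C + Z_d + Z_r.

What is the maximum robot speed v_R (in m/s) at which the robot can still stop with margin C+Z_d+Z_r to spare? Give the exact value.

v_R_max = 9/10 m/s = 0.9000 m/s

at the boundary: (5/12)·v² + (13/20)·v + (-369/400) = 0
  disc = (13/20)² − 4·(5/12)·(-369/400) = 49/25 ; √disc = 7/5
  v_R = (−(13/20) + 7/5) / (2·(5/12)) = 9/10 m/s
check:
T_s = v_R/a_R = (9/10)/(6/5) = 0.7500 s
robot in T_r: 0.9000·0.1500 = 0.1350 m
braking distance = 0.9000²/(2·1.2000) = 0.3375 m
human over T_r+T_s: 0.6000·(0.1500+0.7500) = 0.5400 m
residual clearance needed = 0.0800+0.0800+0.0150 = 0.1750 m
sum ≈ 0.1350+0.3375+0.5400+0.1750 ≈ 1.1875 m = S ✓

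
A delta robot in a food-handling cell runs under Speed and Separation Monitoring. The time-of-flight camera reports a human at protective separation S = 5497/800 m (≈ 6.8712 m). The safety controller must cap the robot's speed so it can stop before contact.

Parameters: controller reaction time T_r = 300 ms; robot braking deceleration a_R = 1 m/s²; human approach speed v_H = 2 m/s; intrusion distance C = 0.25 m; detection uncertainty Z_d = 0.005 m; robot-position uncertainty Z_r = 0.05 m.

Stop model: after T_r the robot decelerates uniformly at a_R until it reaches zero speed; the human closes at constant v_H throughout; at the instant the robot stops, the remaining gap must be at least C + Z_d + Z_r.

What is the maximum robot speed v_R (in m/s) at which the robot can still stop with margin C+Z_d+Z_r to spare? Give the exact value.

quadratic (1/2)·v² + (23/10)·v + (-4773/800) = 0
  disc = (23/10)² − 4·(1/2)·(-4773/800) = 6889/400 ; √disc = 83/20
  v_R = (−(23/10) + 83/20) / (2·(1/2)) = 37/20 m/s
check:
braking lasts T_s = (37/20)/1 = 1.8500 s
robot in T_r: 1.8500·0.3000 = 0.5550 m
robot under decel: 1.8500²/(2·1.0000) = 1.7112 m
human closes 2.0000·2.1500 = 4.3000 m
residual clearance needed = 0.2500+0.0050+0.0500 = 0.3050 m
sum ≈ 0.5550+1.7112+4.3000+0.3050 ≈ 6.8712 m = S ✓

v_R_max = 37/20 m/s = 1.8500 m/s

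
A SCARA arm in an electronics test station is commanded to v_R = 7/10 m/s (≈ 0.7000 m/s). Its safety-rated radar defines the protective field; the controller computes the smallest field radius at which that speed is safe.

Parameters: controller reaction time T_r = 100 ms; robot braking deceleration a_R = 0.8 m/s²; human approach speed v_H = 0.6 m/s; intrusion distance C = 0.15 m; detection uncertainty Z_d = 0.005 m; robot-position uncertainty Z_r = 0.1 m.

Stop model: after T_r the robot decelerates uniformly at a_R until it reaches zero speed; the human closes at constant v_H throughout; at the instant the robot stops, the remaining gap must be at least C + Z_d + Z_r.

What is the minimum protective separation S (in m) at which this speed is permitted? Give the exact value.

S_min = 973/800 m = 1.2163 m

stop time T_s = (7/10)/(4/5) = 0.8750 s
robot in T_r: 0.7000·0.1000 = 0.0700 m
robot under decel: 0.7000²/(2·0.8000) = 0.3063 m
person approaches 0.6000·(0.1000+0.8750) = 0.5850 m
C+Z_d+Z_r = 0.1500+0.0050+0.1000 = 0.2550 m
S_min ≈ 0.0700+0.3063+0.5850+0.2550  ⇒  S_min = 973/800 m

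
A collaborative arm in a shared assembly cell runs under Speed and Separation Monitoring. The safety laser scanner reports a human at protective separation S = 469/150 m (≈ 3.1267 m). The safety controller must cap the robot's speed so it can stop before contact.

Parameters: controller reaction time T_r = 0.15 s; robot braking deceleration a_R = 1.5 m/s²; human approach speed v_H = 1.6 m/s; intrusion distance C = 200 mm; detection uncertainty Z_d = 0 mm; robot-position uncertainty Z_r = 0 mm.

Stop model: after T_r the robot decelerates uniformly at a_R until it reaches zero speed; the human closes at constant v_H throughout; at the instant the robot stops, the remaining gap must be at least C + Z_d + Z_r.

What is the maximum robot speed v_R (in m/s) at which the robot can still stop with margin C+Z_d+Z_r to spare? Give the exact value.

v_R_max = 31/20 m/s = 1.5500 m/s

collect terms ⇒ (1/3)·v_R² + (73/60)·v_R + (-403/150) = 0
  disc = (73/60)² − 4·(1/3)·(-403/150) = 81/16 ; √disc = 9/4
  v_R = (−(73/60) + 9/4) / (2·(1/3)) = 31/20 m/s
check:
stop time T_s = (31/20)/(3/2) = 1.0333 s
robot in T_r: 1.5500·0.1500 = 0.2325 m
robot under decel: 1.5500²/(2·1.5000) = 0.8008 m
human over T_r+T_s: 1.6000·(0.1500+1.0333) = 1.8933 m
margins: 0.2000+0.0000+0.0000 = 0.2000 m
sum ≈ 0.2325+0.8008+1.8933+0.2000 ≈ 3.1267 m = S ✓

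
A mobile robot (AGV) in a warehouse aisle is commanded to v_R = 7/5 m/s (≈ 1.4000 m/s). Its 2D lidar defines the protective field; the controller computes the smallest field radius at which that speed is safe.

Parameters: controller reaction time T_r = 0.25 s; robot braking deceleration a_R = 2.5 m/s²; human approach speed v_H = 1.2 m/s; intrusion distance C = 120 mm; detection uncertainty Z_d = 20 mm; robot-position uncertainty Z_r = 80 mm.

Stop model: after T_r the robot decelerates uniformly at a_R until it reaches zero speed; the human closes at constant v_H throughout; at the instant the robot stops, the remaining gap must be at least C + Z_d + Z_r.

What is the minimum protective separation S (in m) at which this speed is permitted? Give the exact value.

braking lasts T_s = (7/5)/(5/2) = 0.5600 s
robot in T_r: 1.4000·0.2500 = 0.3500 m
robot under decel: 1.4000²/(2·2.5000) = 0.3920 m
person approaches 1.2000·(0.2500+0.5600) = 0.9720 m
C+Z_d+Z_r = 0.1200+0.0200+0.0800 = 0.2200 m
S_min ≈ 0.3500+0.3920+0.9720+0.2200  ⇒  S_min = 967/500 m

S_min = 967/500 m = 1.9340 m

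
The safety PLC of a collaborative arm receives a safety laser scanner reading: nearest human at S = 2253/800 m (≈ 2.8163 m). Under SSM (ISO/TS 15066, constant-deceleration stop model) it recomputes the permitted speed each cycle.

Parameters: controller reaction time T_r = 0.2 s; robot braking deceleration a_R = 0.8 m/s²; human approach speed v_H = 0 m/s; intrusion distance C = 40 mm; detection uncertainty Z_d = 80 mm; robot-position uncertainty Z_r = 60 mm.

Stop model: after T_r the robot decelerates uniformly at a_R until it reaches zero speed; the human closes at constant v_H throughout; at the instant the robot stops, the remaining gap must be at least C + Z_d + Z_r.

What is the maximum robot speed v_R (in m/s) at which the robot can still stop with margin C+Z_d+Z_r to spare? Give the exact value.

v_R_max = 19/10 m/s = 1.9000 m/s

collect terms ⇒ (5/8)·v_R² + (1/5)·v_R + (-2109/800) = 0
  disc = (1/5)² − 4·(5/8)·(-2109/800) = 10609/1600 ; √disc = 103/40
  v_R = (−(1/5) + 103/40) / (2·(5/8)) = 19/10 m/s
check:
braking lasts T_s = (19/10)/(4/5) = 2.3750 s
reaction-phase robot travel = 1.9000·0.2000 = 0.3800 m
braking distance = 1.9000²/(2·0.8000) = 2.2563 m
human closes 0.0000·2.5750 = 0.0000 m
residual clearance needed = 0.0400+0.0800+0.0600 = 0.1800 m
sum ≈ 0.3800+2.2563+0.0000+0.1800 ≈ 2.8163 m = S ✓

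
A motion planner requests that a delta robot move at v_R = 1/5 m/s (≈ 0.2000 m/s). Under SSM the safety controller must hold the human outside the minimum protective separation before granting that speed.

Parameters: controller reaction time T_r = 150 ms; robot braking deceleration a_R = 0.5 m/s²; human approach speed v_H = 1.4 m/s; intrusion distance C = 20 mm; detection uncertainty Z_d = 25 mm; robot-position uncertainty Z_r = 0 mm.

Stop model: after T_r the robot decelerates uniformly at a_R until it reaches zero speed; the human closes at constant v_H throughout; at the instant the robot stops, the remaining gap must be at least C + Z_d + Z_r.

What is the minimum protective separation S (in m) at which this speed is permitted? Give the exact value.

S_min = 177/200 m = 0.8850 m

T_s = v_R/a_R = (1/5)/(1/2) = 0.4000 s
robot in T_r: 0.2000·0.1500 = 0.0300 m
robot under decel: 0.2000²/(2·0.5000) = 0.0400 m
person approaches 1.4000·(0.1500+0.4000) = 0.7700 m
residual clearance needed = 0.0200+0.0250+0.0000 = 0.0450 m
S_min ≈ 0.0300+0.0400+0.7700+0.0450  ⇒  S_min = 177/200 m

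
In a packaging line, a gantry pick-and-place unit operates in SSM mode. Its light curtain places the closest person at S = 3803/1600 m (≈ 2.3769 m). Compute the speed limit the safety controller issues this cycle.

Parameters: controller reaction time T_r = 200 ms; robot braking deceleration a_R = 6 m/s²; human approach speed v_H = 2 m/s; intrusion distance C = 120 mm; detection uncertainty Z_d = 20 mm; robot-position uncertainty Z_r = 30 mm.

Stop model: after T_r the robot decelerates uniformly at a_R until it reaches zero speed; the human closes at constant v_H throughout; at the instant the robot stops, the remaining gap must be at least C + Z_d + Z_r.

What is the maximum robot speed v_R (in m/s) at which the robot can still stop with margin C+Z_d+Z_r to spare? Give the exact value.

v_R_max = 49/20 m/s = 2.4500 m/s

quadratic (1/12)·v² + (8/15)·v + (-2891/1600) = 0
  disc = (8/15)² − 4·(1/12)·(-2891/1600) = 12769/14400 ; √disc = 113/120
  v_R = (−(8/15) + 113/120) / (2·(1/12)) = 49/20 m/s
check:
stop time T_s = (49/20)/6 = 0.4083 s
robot in T_r: 2.4500·0.2000 = 0.4900 m
braking distance = 2.4500²/(2·6.0000) = 0.5002 m
human closes 2.0000·0.6083 = 1.2167 m
residual clearance needed = 0.1200+0.0200+0.0300 = 0.1700 m
sum ≈ 0.4900+0.5002+1.2167+0.1700 ≈ 2.3769 m = S ✓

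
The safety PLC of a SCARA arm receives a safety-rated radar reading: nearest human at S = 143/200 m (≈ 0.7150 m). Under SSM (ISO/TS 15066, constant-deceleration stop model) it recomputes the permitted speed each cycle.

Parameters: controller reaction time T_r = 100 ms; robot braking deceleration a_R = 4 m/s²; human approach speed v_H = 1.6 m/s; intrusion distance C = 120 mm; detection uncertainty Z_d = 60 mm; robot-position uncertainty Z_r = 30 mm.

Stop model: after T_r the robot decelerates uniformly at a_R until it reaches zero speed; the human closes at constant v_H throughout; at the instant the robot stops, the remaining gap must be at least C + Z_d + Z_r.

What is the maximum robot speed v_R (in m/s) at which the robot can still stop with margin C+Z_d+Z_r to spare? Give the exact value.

v_R_max = 3/5 m/s = 0.6000 m/s

quadratic (1/8)·v² + (1/2)·v + (-69/200) = 0
  disc = (1/2)² − 4·(1/8)·(-69/200) = 169/400 ; √disc = 13/20
  v_R = (−(1/2) + 13/20) / (2·(1/8)) = 3/5 m/s
check:
T_s = v_R/a_R = (3/5)/4 = 0.1500 s
robot covers v_R·T_r = 0.6000·0.1000 = 0.0600 m before braking
robot covers 0.6000·0.1500 − ½·4.0000·0.1500² = 0.0450 m while stopping
human closes 1.6000·0.2500 = 0.4000 m
C+Z_d+Z_r = 0.1200+0.0600+0.0300 = 0.2100 m
sum ≈ 0.0600+0.0450+0.4000+0.2100 ≈ 0.7150 m = S ✓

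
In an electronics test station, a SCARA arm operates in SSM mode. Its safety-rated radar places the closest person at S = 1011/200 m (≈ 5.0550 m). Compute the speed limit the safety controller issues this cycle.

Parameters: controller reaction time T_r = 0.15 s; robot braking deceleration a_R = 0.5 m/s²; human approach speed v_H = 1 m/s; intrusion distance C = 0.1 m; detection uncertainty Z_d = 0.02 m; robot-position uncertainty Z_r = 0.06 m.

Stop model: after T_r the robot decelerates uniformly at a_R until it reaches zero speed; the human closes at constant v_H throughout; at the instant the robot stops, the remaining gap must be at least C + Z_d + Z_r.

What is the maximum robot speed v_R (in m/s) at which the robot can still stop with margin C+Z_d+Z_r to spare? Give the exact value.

v_R_max = 27/20 m/s = 1.3500 m/s

collect terms ⇒ (1)·v_R² + (43/20)·v_R + (-189/40) = 0
  disc = (43/20)² − 4·(1)·(-189/40) = 9409/400 ; √disc = 97/20
  v_R = (−(43/20) + 97/20) / (2·(1)) = 27/20 m/s
check:
braking lasts T_s = (27/20)/(1/2) = 2.7000 s
robot covers v_R·T_r = 1.3500·0.1500 = 0.2025 m before braking
braking distance = 1.3500²/(2·0.5000) = 1.8225 m
person approaches 1.0000·(0.1500+2.7000) = 2.8500 m
margins: 0.1000+0.0200+0.0600 = 0.1800 m
sum ≈ 0.2025+1.8225+2.8500+0.1800 ≈ 5.0550 m = S ✓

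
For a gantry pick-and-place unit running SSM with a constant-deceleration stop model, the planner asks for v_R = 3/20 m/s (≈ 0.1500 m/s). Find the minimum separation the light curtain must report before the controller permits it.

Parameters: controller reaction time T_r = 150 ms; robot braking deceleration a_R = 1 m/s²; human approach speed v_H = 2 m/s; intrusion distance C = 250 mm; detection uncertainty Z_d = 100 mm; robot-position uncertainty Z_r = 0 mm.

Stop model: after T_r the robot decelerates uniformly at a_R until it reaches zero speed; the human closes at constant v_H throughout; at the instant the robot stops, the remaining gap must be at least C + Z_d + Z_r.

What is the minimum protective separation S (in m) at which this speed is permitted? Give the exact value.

braking lasts T_s = (3/20)/1 = 0.1500 s
robot in T_r: 0.1500·0.1500 = 0.0225 m
robot covers 0.1500·0.1500 − ½·1.0000·0.1500² = 0.0112 m while stopping
human over T_r+T_s: 2.0000·(0.1500+0.1500) = 0.6000 m
C+Z_d+Z_r = 0.2500+0.1000+0.0000 = 0.3500 m
S_min ≈ 0.0225+0.0112+0.6000+0.3500  ⇒  S_min = 787/800 m

S_min = 787/800 m = 0.9838 m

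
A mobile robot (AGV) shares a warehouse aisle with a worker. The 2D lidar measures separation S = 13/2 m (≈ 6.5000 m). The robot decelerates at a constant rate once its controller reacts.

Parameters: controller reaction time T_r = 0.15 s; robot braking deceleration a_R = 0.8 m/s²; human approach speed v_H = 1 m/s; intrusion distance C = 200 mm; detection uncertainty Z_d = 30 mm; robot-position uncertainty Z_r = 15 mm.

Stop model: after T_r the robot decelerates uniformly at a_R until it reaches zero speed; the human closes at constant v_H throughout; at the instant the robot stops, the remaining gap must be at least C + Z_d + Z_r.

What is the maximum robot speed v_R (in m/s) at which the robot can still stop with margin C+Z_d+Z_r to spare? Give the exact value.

quadratic (5/8)·v² + (7/5)·v + (-1221/200) = 0
  disc = (7/5)² − 4·(5/8)·(-1221/200) = 6889/400 ; √disc = 83/20
  v_R = (−(7/5) + 83/20) / (2·(5/8)) = 11/5 m/s
check:
T_s = v_R/a_R = (11/5)/(4/5) = 2.7500 s
robot covers v_R·T_r = 2.2000·0.1500 = 0.3300 m before braking
robot under decel: 2.2000²/(2·0.8000) = 3.0250 m
human closes 1.0000·2.9000 = 2.9000 m
C+Z_d+Z_r = 0.2000+0.0300+0.0150 = 0.2450 m
sum ≈ 0.3300+3.0250+2.9000+0.2450 ≈ 6.5000 m = S ✓

v_R_max = 11/5 m/s = 2.2000 m/s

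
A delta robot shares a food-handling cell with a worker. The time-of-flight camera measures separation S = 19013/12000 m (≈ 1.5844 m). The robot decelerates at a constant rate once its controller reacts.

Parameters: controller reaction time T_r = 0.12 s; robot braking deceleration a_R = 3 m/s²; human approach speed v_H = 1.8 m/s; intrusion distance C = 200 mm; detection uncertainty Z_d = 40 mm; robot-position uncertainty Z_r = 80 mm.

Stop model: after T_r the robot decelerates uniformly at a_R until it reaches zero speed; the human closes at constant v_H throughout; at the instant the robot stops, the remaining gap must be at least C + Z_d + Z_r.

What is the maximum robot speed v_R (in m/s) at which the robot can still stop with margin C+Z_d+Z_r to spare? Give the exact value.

v_R_max = 23/20 m/s = 1.1500 m/s

collect terms ⇒ (1/6)·v_R² + (18/25)·v_R + (-12581/12000) = 0
  disc = (18/25)² − 4·(1/6)·(-12581/12000) = 109561/90000 ; √disc = 331/300
  v_R = (−(18/25) + 331/300) / (2·(1/6)) = 23/20 m/s
check:
stop time T_s = (23/20)/3 = 0.3833 s
robot covers v_R·T_r = 1.1500·0.1200 = 0.1380 m before braking
braking distance = 1.1500²/(2·3.0000) = 0.2204 m
human closes 1.8000·0.5033 = 0.9060 m
margins: 0.2000+0.0400+0.0800 = 0.3200 m
sum ≈ 0.1380+0.2204+0.9060+0.3200 ≈ 1.5844 m = S ✓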